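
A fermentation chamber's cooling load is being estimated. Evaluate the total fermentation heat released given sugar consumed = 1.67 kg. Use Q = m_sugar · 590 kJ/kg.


Q = 1.67 · 590

985.3000 kJ


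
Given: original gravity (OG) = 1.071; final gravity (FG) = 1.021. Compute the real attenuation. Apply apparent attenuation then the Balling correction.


AA = (OG−FG)/(OG−1)·100;  RA = AA·0.8192
AA = (1.071 − 1.021)/(1.071 − 1)·100 = 70.4225
RA = 70.4225·0.8192

57.6901 %


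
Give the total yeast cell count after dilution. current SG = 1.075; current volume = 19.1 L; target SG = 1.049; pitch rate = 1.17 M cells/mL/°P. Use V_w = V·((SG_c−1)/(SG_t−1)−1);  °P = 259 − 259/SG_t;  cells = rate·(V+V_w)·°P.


V_w = 19.1·((1.075−1)/(1.049−1)−1) = 10.1347
V_final = 19.1 + 10.1347 = 29.2347
°P = 259 − 259/1.049 = 12.0982
cells = 1.17·29.2347·12.0982

413.8136 billion cells


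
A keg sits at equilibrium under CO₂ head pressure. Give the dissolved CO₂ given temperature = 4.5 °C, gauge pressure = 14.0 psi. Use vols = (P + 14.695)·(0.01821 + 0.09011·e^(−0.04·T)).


vols = (14.0 + 14.695)·(0.01821 + 0.09011·e^(−0.04·4.5))

2.6823 volumes


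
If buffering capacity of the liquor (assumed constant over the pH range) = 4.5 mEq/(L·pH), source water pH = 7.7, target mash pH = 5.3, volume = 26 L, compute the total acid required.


acid = buffering capacity · (pH_source − pH_target) · V
acid = 4.5 · (7.7 − 5.3) · 26

280.8000 mEq


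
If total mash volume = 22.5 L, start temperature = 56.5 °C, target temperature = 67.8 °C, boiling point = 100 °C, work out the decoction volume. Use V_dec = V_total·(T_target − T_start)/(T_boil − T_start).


V_dec = 22.5·(67.8 − 56.5)/(100 − 56.5)

5.8448 L


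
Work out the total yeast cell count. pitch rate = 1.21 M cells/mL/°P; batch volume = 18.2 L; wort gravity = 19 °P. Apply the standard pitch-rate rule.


cells (billions) = rate · V_L · °P
cells = 1.21 · 18.2 · 19

418.4180 billion cells


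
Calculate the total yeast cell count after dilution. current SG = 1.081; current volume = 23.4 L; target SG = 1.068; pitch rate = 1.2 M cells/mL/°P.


V_w = V·((SG_c−1)/(SG_t−1)−1);  °P = 259 − 259/SG_t;  cells = rate·(V+V_w)·°P
V_w = 23.4·((1.081−1)/(1.068−1)−1) = 4.4735
V_final = 23.4 + 4.4735 = 27.8735
°P = 259 − 259/1.068 = 16.4906
cells = 1.2·27.8735·16.4906

551.5827 billion cells


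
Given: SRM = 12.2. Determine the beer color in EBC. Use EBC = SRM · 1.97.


EBC = 12.2 · 1.97

24.0340 EBC


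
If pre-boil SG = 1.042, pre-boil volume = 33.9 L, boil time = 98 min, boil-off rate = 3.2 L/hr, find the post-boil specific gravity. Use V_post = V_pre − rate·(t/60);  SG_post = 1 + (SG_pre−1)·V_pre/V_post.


V_post = 33.9 − 3.2·(98/60) = 28.6733
SG_post = 1 + (1.042 − 1)·33.9/28.6733

1.0497


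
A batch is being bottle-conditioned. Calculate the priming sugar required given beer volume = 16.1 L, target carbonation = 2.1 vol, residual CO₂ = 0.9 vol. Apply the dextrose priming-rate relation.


sugar = (target − residual)·4.0·V
sugar = (2.1 − 0.9)·4.0·16.1

77.2800 g


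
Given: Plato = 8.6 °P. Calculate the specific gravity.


SG = 259/(259 − P)
SG = 259/(259 − 8.6)

1.0343


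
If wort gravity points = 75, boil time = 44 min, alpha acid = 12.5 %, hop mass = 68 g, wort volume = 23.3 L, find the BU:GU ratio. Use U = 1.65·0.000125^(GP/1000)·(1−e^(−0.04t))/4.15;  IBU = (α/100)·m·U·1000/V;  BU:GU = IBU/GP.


U = 1.65·0.000125^(75/1000)·(1−e^(−0.04·44))/4.15 = 0.1678
IBU = (12.5/100)·68·0.1678·1000/23.3 = 61.2032
BU:GU = 61.2032/75

0.8160


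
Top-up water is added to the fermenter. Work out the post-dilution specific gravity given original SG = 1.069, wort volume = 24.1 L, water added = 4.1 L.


SG_new = 1 + (SG_old − 1)·V_old/(V_old + V_water)
pts = (1.069 − 1)·1000·24.1/(24.1 + 4.1) = 58.9681
SG_new = 1 + 58.9681/1000

1.0590


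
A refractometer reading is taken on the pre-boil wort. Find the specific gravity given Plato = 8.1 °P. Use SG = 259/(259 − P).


SG = 259/(259 − 8.1)

1.0323


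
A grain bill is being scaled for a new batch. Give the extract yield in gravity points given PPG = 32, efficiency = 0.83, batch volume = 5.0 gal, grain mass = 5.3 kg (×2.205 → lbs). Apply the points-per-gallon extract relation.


points = lbs × PPG × eff / vol
lbs = 5.3 × 2.205 = 11.6865
points = 11.6865 × 32 × 0.83 / 5.0

62.0787 points


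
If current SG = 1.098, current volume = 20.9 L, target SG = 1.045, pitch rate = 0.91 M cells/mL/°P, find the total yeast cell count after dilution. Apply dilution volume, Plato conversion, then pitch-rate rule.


V_w = V·((SG_c−1)/(SG_t−1)−1);  °P = 259 − 259/SG_t;  cells = rate·(V+V_w)·°P
V_w = 20.9·((1.098−1)/(1.045−1)−1) = 24.6156
V_final = 20.9 + 24.6156 = 45.5156
°P = 259 − 259/1.045 = 11.1531
cells = 0.91·45.5156·11.1531

461.9524 billion cells


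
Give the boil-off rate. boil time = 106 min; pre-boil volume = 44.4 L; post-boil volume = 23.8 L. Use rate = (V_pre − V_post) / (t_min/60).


rate = (44.4 − 23.8) / (106/60)

11.6604 L/hr


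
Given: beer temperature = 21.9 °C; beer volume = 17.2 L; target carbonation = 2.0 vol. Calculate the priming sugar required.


residual = 14.695·(0.01821 + 0.09011·e^(−0.04·T));  sugar = (target − residual)·4.0·V
residual = 14.695·(0.01821 + 0.09011·e^(−0.04·21.9)) = 0.8190
sugar = (2.0 − 0.8190)·4.0·17.2

81.2501 g


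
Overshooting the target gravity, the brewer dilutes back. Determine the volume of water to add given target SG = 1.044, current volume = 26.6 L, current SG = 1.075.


V_water = V·((SG_curr − 1)/(SG_target − 1) − 1)
V_water = 26.6·((1.075 − 1)/(1.044 − 1) − 1)

18.7409 L


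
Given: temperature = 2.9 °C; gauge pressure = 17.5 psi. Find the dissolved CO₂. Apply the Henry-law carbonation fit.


vols = (P + 14.695)·(0.01821 + 0.09011·e^(−0.04·T))
vols = (17.5 + 14.695)·(0.01821 + 0.09011·e^(−0.04·2.9))

3.1696 volumes


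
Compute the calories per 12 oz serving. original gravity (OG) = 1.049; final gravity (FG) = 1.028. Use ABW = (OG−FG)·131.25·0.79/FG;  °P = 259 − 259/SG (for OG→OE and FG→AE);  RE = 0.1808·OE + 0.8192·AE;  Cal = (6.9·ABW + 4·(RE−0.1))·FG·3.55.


ABW = (1.049 − 1.028)·131.25·0.79/1.028 = 2.1181
OE = 259 − 259/1.049 = 12.0982 °P
AE = 259 − 259/1.028 = 7.0545 °P
RE = 0.1808·12.0982 + 0.8192·7.0545 = 7.9664 °P
Cal = (6.9·2.1181 + 4·(7.9664−0.1))·1.028·3.55

168.1666 kcal


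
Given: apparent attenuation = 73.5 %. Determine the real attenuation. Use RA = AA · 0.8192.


RA = 73.5 · 0.8192

60.2112 %


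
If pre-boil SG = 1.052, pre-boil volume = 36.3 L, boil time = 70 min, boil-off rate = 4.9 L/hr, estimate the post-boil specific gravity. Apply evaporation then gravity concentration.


V_post = V_pre − rate·(t/60);  SG_post = 1 + (SG_pre−1)·V_pre/V_post
V_post = 36.3 − 4.9·(70/60) = 30.5833
SG_post = 1 + (1.052 − 1)·36.3/30.5833

1.0617


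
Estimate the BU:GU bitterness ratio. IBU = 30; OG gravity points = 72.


BU:GU = IBU / OG_points
BU:GU = 30 / 72

0.4167


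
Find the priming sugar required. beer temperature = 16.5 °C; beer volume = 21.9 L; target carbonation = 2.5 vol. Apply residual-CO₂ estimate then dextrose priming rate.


residual = 14.695·(0.01821 + 0.09011·e^(−0.04·T));  sugar = (target − residual)·4.0·V
residual = 14.695·(0.01821 + 0.09011·e^(−0.04·16.5)) = 0.9520
sugar = (2.5 − 0.9520)·4.0·21.9

135.6054 g


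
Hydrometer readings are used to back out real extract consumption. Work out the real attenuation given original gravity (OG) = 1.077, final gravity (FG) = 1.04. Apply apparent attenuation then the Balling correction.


AA = (OG−FG)/(OG−1)·100;  RA = AA·0.8192
AA = (1.077 − 1.04)/(1.077 − 1)·100 = 48.0519
RA = 48.0519·0.8192

39.3642 %


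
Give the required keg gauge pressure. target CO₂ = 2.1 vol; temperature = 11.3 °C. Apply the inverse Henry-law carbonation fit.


psi = vols/(0.01821 + 0.09011·e^(−0.04·T)) − 14.695
psi = 2.1/(0.01821 + 0.09011·e^(−0.04·11.3)) − 14.695

13.1005 psi


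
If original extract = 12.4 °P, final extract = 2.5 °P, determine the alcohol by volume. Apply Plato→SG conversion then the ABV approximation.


SG = 259/(259 − P);  ABV = (OG − FG)·131.25
OG = 259/(259 − 12.4) = 1.0503
FG = 259/(259 − 2.5) = 1.0097
ABV = (1.0503 − 1.0097)·131.25

5.3205 % ABV


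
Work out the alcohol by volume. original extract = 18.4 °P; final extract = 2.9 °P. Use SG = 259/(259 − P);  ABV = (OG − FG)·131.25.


OG = 259/(259 − 18.4) = 1.0765
FG = 259/(259 − 2.9) = 1.0113
ABV = (1.0765 − 1.0113)·131.25

8.5512 % ABV


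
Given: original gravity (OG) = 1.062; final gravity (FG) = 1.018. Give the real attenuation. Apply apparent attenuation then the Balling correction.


AA = (OG−FG)/(OG−1)·100;  RA = AA·0.8192
AA = (1.062 − 1.018)/(1.062 − 1)·100 = 70.9677
RA = 70.9677·0.8192

58.1368 %


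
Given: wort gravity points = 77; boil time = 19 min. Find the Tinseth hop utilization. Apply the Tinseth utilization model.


U = 1.65·0.000125^(GP/1000) · (1 − e^(−0.04·t))/4.15
bigness = 1.65·0.000125^(77/1000) = 0.8259
boil_factor = (1 − e^(−0.04·19))/4.15 = 0.1283
U = 0.8259 · 0.1283

0.1059


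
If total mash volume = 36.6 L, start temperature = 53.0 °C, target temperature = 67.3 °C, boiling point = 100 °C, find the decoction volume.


V_dec = V_total·(T_target − T_start)/(T_boil − T_start)
V_dec = 36.6·(67.3 − 53.0)/(100 − 53.0)

11.1357 L


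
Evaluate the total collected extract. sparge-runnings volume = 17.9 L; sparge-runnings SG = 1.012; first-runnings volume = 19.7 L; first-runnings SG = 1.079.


total = Σ (SG_i − 1)·1000·V_i
first = (1.079 − 1)·1000·19.7 = 1556.3000
sparge = (1.012 − 1)·1000·17.9 = 214.8000
total = 1556.3000 + 214.8000

1771.1000 gravity·L


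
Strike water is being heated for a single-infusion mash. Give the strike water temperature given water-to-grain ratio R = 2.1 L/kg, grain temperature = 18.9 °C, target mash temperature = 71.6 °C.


T_strike = (0.41/R)·(T_mash − T_grain) + T_mash
T_strike = (0.41/2.1)·(71.6 − 18.9) + 71.6

81.8890 °C


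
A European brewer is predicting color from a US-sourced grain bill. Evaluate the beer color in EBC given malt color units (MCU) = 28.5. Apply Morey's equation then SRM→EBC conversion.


SRM = 1.4922·MCU^0.6859;  EBC = SRM·1.97
SRM = 1.4922·28.5^0.6859 = 14.8493
EBC = 14.8493·1.97

29.2531 EBC


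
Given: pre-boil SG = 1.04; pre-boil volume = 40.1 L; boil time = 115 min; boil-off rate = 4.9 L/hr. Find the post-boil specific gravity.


V_post = V_pre − rate·(t/60);  SG_post = 1 + (SG_pre−1)·V_pre/V_post
V_post = 40.1 − 4.9·(115/60) = 30.7083
SG_post = 1 + (1.04 − 1)·40.1/30.7083

1.0522


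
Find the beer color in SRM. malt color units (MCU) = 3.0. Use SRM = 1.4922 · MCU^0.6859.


SRM = 1.4922 · 3.0^0.6859

3.1702 SRM


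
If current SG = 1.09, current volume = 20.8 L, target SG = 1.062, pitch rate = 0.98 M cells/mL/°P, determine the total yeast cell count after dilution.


V_w = V·((SG_c−1)/(SG_t−1)−1);  °P = 259 − 259/SG_t;  cells = rate·(V+V_w)·°P
V_w = 20.8·((1.09−1)/(1.062−1)−1) = 9.3935
V_final = 20.8 + 9.3935 = 30.1935
°P = 259 − 259/1.062 = 15.1205
cells = 0.98·30.1935·15.1205

447.4115 billion cells


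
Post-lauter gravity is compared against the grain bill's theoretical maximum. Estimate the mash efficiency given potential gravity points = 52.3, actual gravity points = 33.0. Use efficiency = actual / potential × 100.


efficiency = 33.0 / 52.3 × 100

63.0975 %


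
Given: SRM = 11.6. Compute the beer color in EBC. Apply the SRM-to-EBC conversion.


EBC = SRM · 1.97
EBC = 11.6 · 1.97

22.8520 EBC


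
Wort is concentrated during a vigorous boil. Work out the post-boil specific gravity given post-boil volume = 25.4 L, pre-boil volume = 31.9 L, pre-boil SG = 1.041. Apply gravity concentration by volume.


SG_post = 1 + (SG_pre − 1)·V_pre/V_post
pts_pre = (1.041 − 1)·1000 = 41.0000
pts_post = 41.0000·31.9/25.4 = 51.4921
SG_post = 1 + 51.4921/1000

1.0515


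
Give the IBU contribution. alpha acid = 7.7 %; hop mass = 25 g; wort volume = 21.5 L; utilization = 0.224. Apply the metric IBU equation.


IBU = (α/100)·mass·U·1000 / V
IBU = (7.7/100)·25·0.224·1000 / 21.5

20.0558 IBU


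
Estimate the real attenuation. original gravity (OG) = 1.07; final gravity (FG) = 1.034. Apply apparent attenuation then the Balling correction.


AA = (OG−FG)/(OG−1)·100;  RA = AA·0.8192
AA = (1.07 − 1.034)/(1.07 − 1)·100 = 51.4286
RA = 51.4286·0.8192

42.1303 %


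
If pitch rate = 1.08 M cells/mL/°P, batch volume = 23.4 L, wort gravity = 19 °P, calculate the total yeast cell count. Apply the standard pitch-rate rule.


cells (billions) = rate · V_L · °P
cells = 1.08 · 23.4 · 19

480.1680 billion cells


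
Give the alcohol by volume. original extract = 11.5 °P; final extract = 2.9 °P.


SG = 259/(259 − P);  ABV = (OG − FG)·131.25
OG = 259/(259 − 11.5) = 1.0465
FG = 259/(259 − 2.9) = 1.0113
ABV = (1.0465 − 1.0113)·131.25

4.6122 % ABV


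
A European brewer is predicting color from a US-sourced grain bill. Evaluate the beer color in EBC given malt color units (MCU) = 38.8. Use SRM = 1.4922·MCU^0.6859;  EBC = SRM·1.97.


SRM = 1.4922·38.8^0.6859 = 18.3488
EBC = 18.3488·1.97

36.1471 EBC


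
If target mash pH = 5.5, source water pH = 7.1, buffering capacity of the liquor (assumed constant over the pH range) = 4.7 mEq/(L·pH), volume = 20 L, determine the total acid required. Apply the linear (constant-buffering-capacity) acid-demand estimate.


acid = buffering capacity · (pH_source − pH_target) · V
acid = 4.7 · (7.1 − 5.5) · 20

150.4000 mEq


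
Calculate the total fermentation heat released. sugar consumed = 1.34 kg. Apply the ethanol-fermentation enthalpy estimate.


Q = m_sugar · 590 kJ/kg
Q = 1.34 · 590

790.6000 kJ


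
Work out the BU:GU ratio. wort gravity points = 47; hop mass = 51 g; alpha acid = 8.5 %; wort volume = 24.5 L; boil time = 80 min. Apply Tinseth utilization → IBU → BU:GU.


U = 1.65·0.000125^(GP/1000)·(1−e^(−0.04t))/4.15;  IBU = (α/100)·m·U·1000/V;  BU:GU = IBU/GP
U = 1.65·0.000125^(47/1000)·(1−e^(−0.04·80))/4.15 = 0.2500
IBU = (8.5/100)·51·0.2500·1000/24.5 = 44.2323
BU:GU = 44.2323/47

0.9411


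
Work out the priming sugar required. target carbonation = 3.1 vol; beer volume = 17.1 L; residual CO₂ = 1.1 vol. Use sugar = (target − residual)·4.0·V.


sugar = (3.1 − 1.1)·4.0·17.1

136.8000 g


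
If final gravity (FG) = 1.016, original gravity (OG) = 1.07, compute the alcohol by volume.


ABV = (OG − FG) · 131.25
ABV = (1.07 − 1.016) · 131.25

7.0875 % ABV


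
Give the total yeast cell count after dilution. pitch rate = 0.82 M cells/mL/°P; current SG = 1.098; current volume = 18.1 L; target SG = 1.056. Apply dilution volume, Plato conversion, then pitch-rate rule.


V_w = V·((SG_c−1)/(SG_t−1)−1);  °P = 259 − 259/SG_t;  cells = rate·(V+V_w)·°P
V_w = 18.1·((1.098−1)/(1.056−1)−1) = 13.5750
V_final = 18.1 + 13.5750 = 31.6750
°P = 259 − 259/1.056 = 13.7348
cells = 0.82·31.6750·13.7348

356.7421 billion cells


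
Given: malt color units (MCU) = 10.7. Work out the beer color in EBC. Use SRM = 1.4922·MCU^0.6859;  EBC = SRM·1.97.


SRM = 1.4922·10.7^0.6859 = 7.5837
EBC = 7.5837·1.97

14.9399 EBC


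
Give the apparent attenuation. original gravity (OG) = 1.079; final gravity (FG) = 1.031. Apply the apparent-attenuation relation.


AA = (OG − FG)/(OG − 1) · 100
AA = (1.079 − 1.031)/(1.079 − 1) · 100

60.7595 %


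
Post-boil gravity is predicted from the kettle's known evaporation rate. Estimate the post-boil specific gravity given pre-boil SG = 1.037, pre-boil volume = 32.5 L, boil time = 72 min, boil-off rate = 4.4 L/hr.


V_post = V_pre − rate·(t/60);  SG_post = 1 + (SG_pre−1)·V_pre/V_post
V_post = 32.5 − 4.4·(72/60) = 27.2200
SG_post = 1 + (1.037 − 1)·32.5/27.2200

1.0442


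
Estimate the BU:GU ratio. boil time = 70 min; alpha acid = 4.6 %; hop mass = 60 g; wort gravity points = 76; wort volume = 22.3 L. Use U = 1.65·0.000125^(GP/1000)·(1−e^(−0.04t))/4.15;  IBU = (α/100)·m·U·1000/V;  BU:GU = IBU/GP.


U = 1.65·0.000125^(76/1000)·(1−e^(−0.04·70))/4.15 = 0.1886
IBU = (4.6/100)·60·0.1886·1000/22.3 = 23.3431
BU:GU = 23.3431/76

0.3071


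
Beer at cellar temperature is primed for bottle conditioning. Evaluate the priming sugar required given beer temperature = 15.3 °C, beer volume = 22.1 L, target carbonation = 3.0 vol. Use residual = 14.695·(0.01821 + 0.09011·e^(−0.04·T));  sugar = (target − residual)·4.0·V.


residual = 14.695·(0.01821 + 0.09011·e^(−0.04·15.3)) = 0.9856
sugar = (3.0 − 0.9856)·4.0·22.1

178.0689 g


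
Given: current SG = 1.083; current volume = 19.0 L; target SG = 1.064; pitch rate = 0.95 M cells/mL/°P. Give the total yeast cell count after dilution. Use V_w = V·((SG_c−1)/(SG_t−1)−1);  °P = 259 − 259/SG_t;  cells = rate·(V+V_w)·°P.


V_w = 19.0·((1.083−1)/(1.064−1)−1) = 5.6406
V_final = 19.0 + 5.6406 = 24.6406
°P = 259 − 259/1.064 = 15.5789
cells = 0.95·24.6406·15.5789

364.6812 billion cells


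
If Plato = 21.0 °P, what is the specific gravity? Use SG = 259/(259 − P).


SG = 259/(259 − 21.0)

1.0882


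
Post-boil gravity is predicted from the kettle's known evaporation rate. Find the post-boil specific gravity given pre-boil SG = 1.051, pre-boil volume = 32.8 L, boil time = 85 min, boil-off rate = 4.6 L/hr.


V_post = V_pre − rate·(t/60);  SG_post = 1 + (SG_pre−1)·V_pre/V_post
V_post = 32.8 − 4.6·(85/60) = 26.2833
SG_post = 1 + (1.051 − 1)·32.8/26.2833

1.0636


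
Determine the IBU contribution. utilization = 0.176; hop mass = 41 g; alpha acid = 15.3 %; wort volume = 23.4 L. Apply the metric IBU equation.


IBU = (α/100)·mass·U·1000 / V
IBU = (15.3/100)·41·0.176·1000 / 23.4

47.1815 IBU


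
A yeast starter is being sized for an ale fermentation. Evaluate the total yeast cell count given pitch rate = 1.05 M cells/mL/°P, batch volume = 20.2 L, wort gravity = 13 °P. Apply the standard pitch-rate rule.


cells (billions) = rate · V_L · °P
cells = 1.05 · 20.2 · 13

275.7300 billion cells


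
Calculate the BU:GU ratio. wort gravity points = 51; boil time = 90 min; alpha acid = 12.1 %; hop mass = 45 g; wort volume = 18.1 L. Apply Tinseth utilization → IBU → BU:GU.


U = 1.65·0.000125^(GP/1000)·(1−e^(−0.04t))/4.15;  IBU = (α/100)·m·U·1000/V;  BU:GU = IBU/GP
U = 1.65·0.000125^(51/1000)·(1−e^(−0.04·90))/4.15 = 0.2445
IBU = (12.1/100)·45·0.2445·1000/18.1 = 73.5641
BU:GU = 73.5641/51

1.4424


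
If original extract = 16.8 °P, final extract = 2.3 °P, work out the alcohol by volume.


SG = 259/(259 − P);  ABV = (OG − FG)·131.25
OG = 259/(259 − 16.8) = 1.0694
FG = 259/(259 − 2.3) = 1.0090
ABV = (1.0694 − 1.0090)·131.25

7.9281 % ABV


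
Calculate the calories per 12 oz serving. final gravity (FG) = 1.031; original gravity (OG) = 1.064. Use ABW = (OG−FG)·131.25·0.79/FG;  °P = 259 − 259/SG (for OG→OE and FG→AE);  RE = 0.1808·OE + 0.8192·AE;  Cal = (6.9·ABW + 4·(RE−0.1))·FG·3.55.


ABW = (1.064 − 1.031)·131.25·0.79/1.031 = 3.3188
OE = 259 − 259/1.064 = 15.5789 °P
AE = 259 − 259/1.031 = 7.7876 °P
RE = 0.1808·15.5789 + 0.8192·7.7876 = 9.1963 °P
Cal = (6.9·3.3188 + 4·(9.1963−0.1))·1.031·3.55

216.9853 kcal


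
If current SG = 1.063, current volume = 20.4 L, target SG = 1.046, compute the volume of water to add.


V_water = V·((SG_curr − 1)/(SG_target − 1) − 1)
V_water = 20.4·((1.063 − 1)/(1.046 − 1) − 1)

7.5391 L


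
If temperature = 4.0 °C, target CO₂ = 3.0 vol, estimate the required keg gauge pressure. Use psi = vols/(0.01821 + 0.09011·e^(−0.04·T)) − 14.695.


psi = 3.0/(0.01821 + 0.09011·e^(−0.04·4.0)) − 14.695

16.8851 psi


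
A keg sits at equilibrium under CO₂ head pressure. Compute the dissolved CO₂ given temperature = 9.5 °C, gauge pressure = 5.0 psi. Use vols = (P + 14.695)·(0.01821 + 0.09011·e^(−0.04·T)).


vols = (5.0 + 14.695)·(0.01821 + 0.09011·e^(−0.04·9.5))

1.5723 volumes


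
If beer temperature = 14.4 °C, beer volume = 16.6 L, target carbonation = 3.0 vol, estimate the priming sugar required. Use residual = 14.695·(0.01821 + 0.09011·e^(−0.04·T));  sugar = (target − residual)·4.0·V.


residual = 14.695·(0.01821 + 0.09011·e^(−0.04·14.4)) = 1.0120
sugar = (3.0 − 1.0120)·4.0·16.6

132.0054 g


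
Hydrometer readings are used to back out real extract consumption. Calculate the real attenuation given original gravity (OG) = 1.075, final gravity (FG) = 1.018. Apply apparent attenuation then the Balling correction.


AA = (OG−FG)/(OG−1)·100;  RA = AA·0.8192
AA = (1.075 − 1.018)/(1.075 − 1)·100 = 76.0000
RA = 76.0000·0.8192

62.2592 %


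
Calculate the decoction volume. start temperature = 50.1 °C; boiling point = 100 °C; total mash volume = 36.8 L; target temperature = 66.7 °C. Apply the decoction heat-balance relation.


V_dec = V_total·(T_target − T_start)/(T_boil − T_start)
V_dec = 36.8·(66.7 − 50.1)/(100 − 50.1)

12.2421 L


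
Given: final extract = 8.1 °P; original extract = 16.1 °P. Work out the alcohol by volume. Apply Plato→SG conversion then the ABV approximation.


SG = 259/(259 − P);  ABV = (OG − FG)·131.25
OG = 259/(259 − 16.1) = 1.0663
FG = 259/(259 − 8.1) = 1.0323
ABV = (1.0663 − 1.0323)·131.25

4.4623 % ABV


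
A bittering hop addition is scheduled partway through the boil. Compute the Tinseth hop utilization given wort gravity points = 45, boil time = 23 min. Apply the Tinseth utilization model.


U = 1.65·0.000125^(GP/1000) · (1 − e^(−0.04·t))/4.15
bigness = 1.65·0.000125^(45/1000) = 1.1011
boil_factor = (1 − e^(−0.04·23))/4.15 = 0.1449
U = 1.1011 · 0.1449

0.1596


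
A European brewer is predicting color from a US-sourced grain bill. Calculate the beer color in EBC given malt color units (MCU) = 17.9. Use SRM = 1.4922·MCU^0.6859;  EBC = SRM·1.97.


SRM = 1.4922·17.9^0.6859 = 10.7934
EBC = 10.7934·1.97

21.2630 EBC


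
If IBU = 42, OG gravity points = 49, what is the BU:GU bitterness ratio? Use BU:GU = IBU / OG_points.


BU:GU = 42 / 49

0.8571


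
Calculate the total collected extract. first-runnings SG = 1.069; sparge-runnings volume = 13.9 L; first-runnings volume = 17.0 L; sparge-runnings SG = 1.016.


total = Σ (SG_i − 1)·1000·V_i
first = (1.069 − 1)·1000·17.0 = 1173.0000
sparge = (1.016 − 1)·1000·13.9 = 222.4000
total = 1173.0000 + 222.4000

1395.4000 gravity·L


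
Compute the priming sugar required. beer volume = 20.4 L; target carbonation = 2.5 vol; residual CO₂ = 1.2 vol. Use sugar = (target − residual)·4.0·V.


sugar = (2.5 − 1.2)·4.0·20.4

106.0800 g


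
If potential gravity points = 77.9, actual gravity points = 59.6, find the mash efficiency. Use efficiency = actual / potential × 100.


efficiency = 59.6 / 77.9 × 100

76.5083 %


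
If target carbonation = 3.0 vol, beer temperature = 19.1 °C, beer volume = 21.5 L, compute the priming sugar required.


residual = 14.695·(0.01821 + 0.09011·e^(−0.04·T));  sugar = (target − residual)·4.0·V
residual = 14.695·(0.01821 + 0.09011·e^(−0.04·19.1)) = 0.8844
sugar = (3.0 − 0.8844)·4.0·21.5

181.9423 g


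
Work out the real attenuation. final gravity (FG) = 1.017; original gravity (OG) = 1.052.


AA = (OG−FG)/(OG−1)·100;  RA = AA·0.8192
AA = (1.052 − 1.017)/(1.052 − 1)·100 = 67.3077
RA = 67.3077·0.8192

55.1385 %


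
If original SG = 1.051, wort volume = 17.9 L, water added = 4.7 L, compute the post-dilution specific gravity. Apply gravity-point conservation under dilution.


SG_new = 1 + (SG_old − 1)·V_old/(V_old + V_water)
pts = (1.051 − 1)·1000·17.9/(17.9 + 4.7) = 40.3938
SG_new = 1 + 40.3938/1000

1.0404


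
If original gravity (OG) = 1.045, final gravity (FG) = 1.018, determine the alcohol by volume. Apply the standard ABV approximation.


ABV = (OG − FG) · 131.25
ABV = (1.045 − 1.018) · 131.25

3.5437 % ABV


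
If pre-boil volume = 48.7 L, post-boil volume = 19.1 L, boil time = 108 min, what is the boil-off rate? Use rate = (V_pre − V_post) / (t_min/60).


rate = (48.7 − 19.1) / (108/60)

16.4444 L/hr


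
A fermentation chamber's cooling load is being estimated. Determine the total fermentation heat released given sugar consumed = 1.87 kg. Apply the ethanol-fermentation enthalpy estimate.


Q = m_sugar · 590 kJ/kg
Q = 1.87 · 590

1103.3000 kJ


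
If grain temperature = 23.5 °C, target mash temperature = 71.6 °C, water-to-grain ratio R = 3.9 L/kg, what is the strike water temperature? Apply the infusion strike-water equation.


T_strike = (0.41/R)·(T_mash − T_grain) + T_mash
T_strike = (0.41/3.9)·(71.6 − 23.5) + 71.6

76.6567 °C


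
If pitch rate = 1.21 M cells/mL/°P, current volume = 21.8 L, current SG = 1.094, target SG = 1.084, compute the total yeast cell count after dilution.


V_w = V·((SG_c−1)/(SG_t−1)−1);  °P = 259 − 259/SG_t;  cells = rate·(V+V_w)·°P
V_w = 21.8·((1.094−1)/(1.084−1)−1) = 2.5952
V_final = 21.8 + 2.5952 = 24.3952
°P = 259 − 259/1.084 = 20.0701
cells = 1.21·24.3952·20.0701

592.4343 billion cells


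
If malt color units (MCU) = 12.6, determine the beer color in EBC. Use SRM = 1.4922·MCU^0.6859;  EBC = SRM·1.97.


SRM = 1.4922·12.6^0.6859 = 8.4834
EBC = 8.4834·1.97

16.7123 EBC


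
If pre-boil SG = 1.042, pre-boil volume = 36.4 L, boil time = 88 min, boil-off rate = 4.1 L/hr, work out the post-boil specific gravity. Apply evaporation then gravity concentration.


V_post = V_pre − rate·(t/60);  SG_post = 1 + (SG_pre−1)·V_pre/V_post
V_post = 36.4 − 4.1·(88/60) = 30.3867
SG_post = 1 + (1.042 − 1)·36.4/30.3867

1.0503


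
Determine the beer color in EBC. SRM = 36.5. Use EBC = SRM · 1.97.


EBC = 36.5 · 1.97

71.9050 EBC


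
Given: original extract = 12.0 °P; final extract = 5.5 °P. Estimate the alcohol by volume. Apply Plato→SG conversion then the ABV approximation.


SG = 259/(259 − P);  ABV = (OG − FG)·131.25
OG = 259/(259 − 12.0) = 1.0486
FG = 259/(259 − 5.5) = 1.0217
ABV = (1.0486 − 1.0217)·131.25

3.5289 % ABV


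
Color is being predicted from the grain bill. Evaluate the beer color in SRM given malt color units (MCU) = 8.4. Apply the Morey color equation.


SRM = 1.4922 · MCU^0.6859
SRM = 1.4922 · 8.4^0.6859

6.4238 SRM


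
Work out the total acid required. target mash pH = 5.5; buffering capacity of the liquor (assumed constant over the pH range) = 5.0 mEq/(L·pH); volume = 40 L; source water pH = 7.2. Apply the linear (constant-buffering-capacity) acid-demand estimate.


acid = buffering capacity · (pH_source − pH_target) · V
acid = 5.0 · (7.2 − 5.5) · 40

340.0000 mEq


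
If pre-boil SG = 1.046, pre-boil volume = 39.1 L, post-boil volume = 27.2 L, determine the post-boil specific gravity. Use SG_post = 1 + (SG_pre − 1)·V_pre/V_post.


pts_pre = (1.046 − 1)·1000 = 46.0000
pts_post = 46.0000·39.1/27.2 = 66.1250
SG_post = 1 + 66.1250/1000

1.0661


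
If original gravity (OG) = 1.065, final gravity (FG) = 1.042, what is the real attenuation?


AA = (OG−FG)/(OG−1)·100;  RA = AA·0.8192
AA = (1.065 − 1.042)/(1.065 − 1)·100 = 35.3846
RA = 35.3846·0.8192

28.9871 %


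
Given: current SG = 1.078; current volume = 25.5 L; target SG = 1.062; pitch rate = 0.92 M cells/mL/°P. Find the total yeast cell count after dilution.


V_w = V·((SG_c−1)/(SG_t−1)−1);  °P = 259 − 259/SG_t;  cells = rate·(V+V_w)·°P
V_w = 25.5·((1.078−1)/(1.062−1)−1) = 6.5806
V_final = 25.5 + 6.5806 = 32.0806
°P = 259 − 259/1.062 = 15.1205
cells = 0.92·32.0806·15.1205

446.2702 billion cells


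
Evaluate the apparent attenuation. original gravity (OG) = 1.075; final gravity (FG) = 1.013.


AA = (OG − FG)/(OG − 1) · 100
AA = (1.075 − 1.013)/(1.075 − 1) · 100

82.6667 %


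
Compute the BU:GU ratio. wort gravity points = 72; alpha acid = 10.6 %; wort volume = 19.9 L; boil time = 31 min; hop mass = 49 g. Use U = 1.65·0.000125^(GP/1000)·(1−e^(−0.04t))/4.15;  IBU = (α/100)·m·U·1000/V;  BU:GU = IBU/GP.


U = 1.65·0.000125^(72/1000)·(1−e^(−0.04·31))/4.15 = 0.1479
IBU = (10.6/100)·49·0.1479·1000/19.9 = 38.6098
BU:GU = 38.6098/72

0.5362


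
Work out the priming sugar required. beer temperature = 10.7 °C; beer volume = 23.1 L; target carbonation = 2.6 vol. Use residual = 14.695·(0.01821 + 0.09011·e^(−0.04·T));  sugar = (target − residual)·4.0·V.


residual = 14.695·(0.01821 + 0.09011·e^(−0.04·10.7)) = 1.1307
sugar = (2.6 − 1.1307)·4.0·23.1

135.7631 g


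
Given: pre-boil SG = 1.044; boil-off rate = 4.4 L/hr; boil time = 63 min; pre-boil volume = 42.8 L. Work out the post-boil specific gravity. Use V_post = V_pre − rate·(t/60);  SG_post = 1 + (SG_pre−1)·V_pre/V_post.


V_post = 42.8 − 4.4·(63/60) = 38.1800
SG_post = 1 + (1.044 − 1)·42.8/38.1800

1.0493


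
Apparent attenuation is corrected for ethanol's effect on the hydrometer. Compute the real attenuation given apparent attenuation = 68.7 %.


RA = AA · 0.8192
RA = 68.7 · 0.8192

56.2790 %


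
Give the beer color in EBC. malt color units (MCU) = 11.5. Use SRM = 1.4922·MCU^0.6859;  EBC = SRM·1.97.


SRM = 1.4922·11.5^0.6859 = 7.9682
EBC = 7.9682·1.97

15.6973 EBC


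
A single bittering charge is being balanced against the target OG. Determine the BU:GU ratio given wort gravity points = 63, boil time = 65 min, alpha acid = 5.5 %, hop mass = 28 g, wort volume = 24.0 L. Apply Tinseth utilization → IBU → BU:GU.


U = 1.65·0.000125^(GP/1000)·(1−e^(−0.04t))/4.15;  IBU = (α/100)·m·U·1000/V;  BU:GU = IBU/GP
U = 1.65·0.000125^(63/1000)·(1−e^(−0.04·65))/4.15 = 0.2089
IBU = (5.5/100)·28·0.2089·1000/24.0 = 13.4071
BU:GU = 13.4071/63

0.2128


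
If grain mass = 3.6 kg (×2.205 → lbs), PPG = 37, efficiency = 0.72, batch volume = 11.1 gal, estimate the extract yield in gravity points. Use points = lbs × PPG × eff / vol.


lbs = 3.6 × 2.205 = 7.9380
points = 7.9380 × 37 × 0.72 / 11.1

19.0512 points


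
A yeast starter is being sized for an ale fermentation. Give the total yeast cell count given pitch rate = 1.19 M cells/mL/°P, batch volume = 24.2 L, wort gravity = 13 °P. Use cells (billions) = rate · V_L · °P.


cells = 1.19 · 24.2 · 13

374.3740 billion cells


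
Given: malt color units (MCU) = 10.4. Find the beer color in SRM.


SRM = 1.4922 · MCU^0.6859
SRM = 1.4922 · 10.4^0.6859

7.4372 SRM


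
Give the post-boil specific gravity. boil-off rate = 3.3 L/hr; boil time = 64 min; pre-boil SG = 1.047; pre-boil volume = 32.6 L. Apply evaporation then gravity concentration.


V_post = V_pre − rate·(t/60);  SG_post = 1 + (SG_pre−1)·V_pre/V_post
V_post = 32.6 − 3.3·(64/60) = 29.0800
SG_post = 1 + (1.047 − 1)·32.6/29.0800

1.0527


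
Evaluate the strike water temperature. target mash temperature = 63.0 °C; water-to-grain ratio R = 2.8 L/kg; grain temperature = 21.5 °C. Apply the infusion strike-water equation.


T_strike = (0.41/R)·(T_mash − T_grain) + T_mash
T_strike = (0.41/2.8)·(63.0 − 21.5) + 63.0

69.0768 °C


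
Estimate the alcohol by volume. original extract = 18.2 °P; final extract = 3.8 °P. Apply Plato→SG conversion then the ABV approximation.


SG = 259/(259 − P);  ABV = (OG − FG)·131.25
OG = 259/(259 − 18.2) = 1.0756
FG = 259/(259 − 3.8) = 1.0149
ABV = (1.0756 − 1.0149)·131.25

7.9657 % ABV


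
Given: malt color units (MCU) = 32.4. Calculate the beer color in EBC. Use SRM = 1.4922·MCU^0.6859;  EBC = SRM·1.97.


SRM = 1.4922·32.4^0.6859 = 16.2147
EBC = 16.2147·1.97

31.9430 EBC


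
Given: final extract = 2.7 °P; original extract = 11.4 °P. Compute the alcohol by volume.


SG = 259/(259 − P);  ABV = (OG − FG)·131.25
OG = 259/(259 − 11.4) = 1.0460
FG = 259/(259 − 2.7) = 1.0105
ABV = (1.0460 − 1.0105)·131.25

4.6604 % ABV


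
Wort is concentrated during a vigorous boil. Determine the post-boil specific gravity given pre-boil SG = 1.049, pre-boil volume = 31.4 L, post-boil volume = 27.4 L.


SG_post = 1 + (SG_pre − 1)·V_pre/V_post
pts_pre = (1.049 − 1)·1000 = 49.0000
pts_post = 49.0000·31.4/27.4 = 56.1533
SG_post = 1 + 56.1533/1000

1.0562


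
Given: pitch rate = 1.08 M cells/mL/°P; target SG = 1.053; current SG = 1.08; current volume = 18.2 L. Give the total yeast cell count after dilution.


V_w = V·((SG_c−1)/(SG_t−1)−1);  °P = 259 − 259/SG_t;  cells = rate·(V+V_w)·°P
V_w = 18.2·((1.08−1)/(1.053−1)−1) = 9.2717
V_final = 18.2 + 9.2717 = 27.4717
°P = 259 − 259/1.053 = 13.0361
cells = 1.08·27.4717·13.0361

386.7733 billion cells


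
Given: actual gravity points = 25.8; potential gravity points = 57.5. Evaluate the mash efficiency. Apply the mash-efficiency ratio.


efficiency = actual / potential × 100
efficiency = 25.8 / 57.5 × 100

44.8696 %


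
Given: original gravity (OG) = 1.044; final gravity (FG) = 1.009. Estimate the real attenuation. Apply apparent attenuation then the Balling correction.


AA = (OG−FG)/(OG−1)·100;  RA = AA·0.8192
AA = (1.044 − 1.009)/(1.044 − 1)·100 = 79.5455
RA = 79.5455·0.8192

65.1636 %


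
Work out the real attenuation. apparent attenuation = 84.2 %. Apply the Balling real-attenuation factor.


RA = AA · 0.8192
RA = 84.2 · 0.8192

68.9766 %


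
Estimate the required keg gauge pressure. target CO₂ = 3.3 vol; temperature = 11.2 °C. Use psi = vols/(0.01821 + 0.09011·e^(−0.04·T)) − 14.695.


psi = 3.3/(0.01821 + 0.09011·e^(−0.04·11.2)) − 14.695

28.8511 psi


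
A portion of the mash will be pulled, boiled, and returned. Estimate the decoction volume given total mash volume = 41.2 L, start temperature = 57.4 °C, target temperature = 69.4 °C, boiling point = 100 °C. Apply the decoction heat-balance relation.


V_dec = V_total·(T_target − T_start)/(T_boil − T_start)
V_dec = 41.2·(69.4 − 57.4)/(100 − 57.4)

11.6056 L


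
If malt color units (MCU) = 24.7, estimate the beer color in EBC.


SRM = 1.4922·MCU^0.6859;  EBC = SRM·1.97
SRM = 1.4922·24.7^0.6859 = 13.4610
EBC = 13.4610·1.97

26.5182 EBC


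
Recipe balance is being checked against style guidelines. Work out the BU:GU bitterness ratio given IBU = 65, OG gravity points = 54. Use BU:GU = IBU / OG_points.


BU:GU = 65 / 54

1.2037


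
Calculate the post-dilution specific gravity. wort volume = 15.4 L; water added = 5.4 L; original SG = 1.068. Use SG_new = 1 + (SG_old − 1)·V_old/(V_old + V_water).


pts = (1.068 − 1)·1000·15.4/(15.4 + 5.4) = 50.3462
SG_new = 1 + 50.3462/1000

1.0503


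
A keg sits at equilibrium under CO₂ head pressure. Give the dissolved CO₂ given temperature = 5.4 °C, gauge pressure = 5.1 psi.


vols = (P + 14.695)·(0.01821 + 0.09011·e^(−0.04·T))
vols = (5.1 + 14.695)·(0.01821 + 0.09011·e^(−0.04·5.4))

1.7977 volumes


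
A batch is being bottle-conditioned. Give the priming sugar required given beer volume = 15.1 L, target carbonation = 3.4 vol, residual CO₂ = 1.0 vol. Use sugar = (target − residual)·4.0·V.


sugar = (3.4 − 1.0)·4.0·15.1

144.9600 g


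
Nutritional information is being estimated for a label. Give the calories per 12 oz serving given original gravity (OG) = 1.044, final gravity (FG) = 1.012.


ABW = (OG−FG)·131.25·0.79/FG;  °P = 259 − 259/SG (for OG→OE and FG→AE);  RE = 0.1808·OE + 0.8192·AE;  Cal = (6.9·ABW + 4·(RE−0.1))·FG·3.55
ABW = (1.044 − 1.012)·131.25·0.79/1.012 = 3.2787
OE = 259 − 259/1.044 = 10.9157 °P
AE = 259 − 259/1.012 = 3.0711 °P
RE = 0.1808·10.9157 + 0.8192·3.0711 = 4.4894 °P
Cal = (6.9·3.2787 + 4·(4.4894−0.1))·1.012·3.55

144.3525 kcal


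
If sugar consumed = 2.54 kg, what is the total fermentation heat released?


Q = m_sugar · 590 kJ/kg
Q = 2.54 · 590

1498.6000 kJ


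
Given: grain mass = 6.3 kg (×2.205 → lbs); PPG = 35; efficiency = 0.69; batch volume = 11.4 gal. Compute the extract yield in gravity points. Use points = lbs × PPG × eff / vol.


lbs = 6.3 × 2.205 = 13.8915
points = 13.8915 × 35 × 0.69 / 11.4

29.4280 points


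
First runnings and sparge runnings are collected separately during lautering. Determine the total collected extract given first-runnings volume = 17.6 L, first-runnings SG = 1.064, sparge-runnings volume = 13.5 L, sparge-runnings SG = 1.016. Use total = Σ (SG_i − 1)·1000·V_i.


first = (1.064 − 1)·1000·17.6 = 1126.4000
sparge = (1.016 − 1)·1000·13.5 = 216.0000
total = 1126.4000 + 216.0000

1342.4000 gravity·L


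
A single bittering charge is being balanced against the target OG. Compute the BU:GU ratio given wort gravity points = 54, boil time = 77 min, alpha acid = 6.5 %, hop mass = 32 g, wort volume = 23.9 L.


U = 1.65·0.000125^(GP/1000)·(1−e^(−0.04t))/4.15;  IBU = (α/100)·m·U·1000/V;  BU:GU = IBU/GP
U = 1.65·0.000125^(54/1000)·(1−e^(−0.04·77))/4.15 = 0.2335
IBU = (6.5/100)·32·0.2335·1000/23.9 = 20.3190
BU:GU = 20.3190/54

0.3763


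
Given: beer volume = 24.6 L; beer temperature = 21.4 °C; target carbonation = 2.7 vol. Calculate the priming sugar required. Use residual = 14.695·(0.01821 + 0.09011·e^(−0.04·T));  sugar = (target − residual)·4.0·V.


residual = 14.695·(0.01821 + 0.09011·e^(−0.04·21.4)) = 0.8302
sugar = (2.7 − 0.8302)·4.0·24.6

183.9904 g


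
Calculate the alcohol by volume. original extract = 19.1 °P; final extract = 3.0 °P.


SG = 259/(259 − P);  ABV = (OG − FG)·131.25
OG = 259/(259 − 19.1) = 1.0796
FG = 259/(259 − 3.0) = 1.0117
ABV = (1.0796 − 1.0117)·131.25

8.9116 % ABV


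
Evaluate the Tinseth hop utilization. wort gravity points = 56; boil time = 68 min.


U = 1.65·0.000125^(GP/1000) · (1 − e^(−0.04·t))/4.15
bigness = 1.65·0.000125^(56/1000) = 0.9975
boil_factor = (1 − e^(−0.04·68))/4.15 = 0.2251
U = 0.9975 · 0.2251

0.2245


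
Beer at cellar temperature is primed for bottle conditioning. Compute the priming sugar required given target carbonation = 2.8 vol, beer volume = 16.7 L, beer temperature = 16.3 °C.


residual = 14.695·(0.01821 + 0.09011·e^(−0.04·T));  sugar = (target − residual)·4.0·V
residual = 14.695·(0.01821 + 0.09011·e^(−0.04·16.3)) = 0.9575
sugar = (2.8 − 0.9575)·4.0·16.7

123.0796 g


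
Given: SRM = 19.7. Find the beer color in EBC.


EBC = SRM · 1.97
EBC = 19.7 · 1.97

38.8090 EBC


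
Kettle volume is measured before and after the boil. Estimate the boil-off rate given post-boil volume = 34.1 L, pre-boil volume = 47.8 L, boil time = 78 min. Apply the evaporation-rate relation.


rate = (V_pre − V_post) / (t_min/60)
rate = (47.8 − 34.1) / (78/60)

10.5385 L/hr


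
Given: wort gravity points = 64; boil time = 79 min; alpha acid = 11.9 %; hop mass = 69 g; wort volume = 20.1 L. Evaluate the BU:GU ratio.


U = 1.65·0.000125^(GP/1000)·(1−e^(−0.04t))/4.15;  IBU = (α/100)·m·U·1000/V;  BU:GU = IBU/GP
U = 1.65·0.000125^(64/1000)·(1−e^(−0.04·79))/4.15 = 0.2142
IBU = (11.9/100)·69·0.2142·1000/20.1 = 87.5005
BU:GU = 87.5005/64

1.3672
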